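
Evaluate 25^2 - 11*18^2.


x^2 - d*y^2
= 25^2 - 11*18^2
= 625 - 3564
= -2939

-2939


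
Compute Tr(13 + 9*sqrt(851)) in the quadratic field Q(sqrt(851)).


Tr(a + b*sqrt(d)) = (a + b*sqrt(d)) + (a - b*sqrt(d)) = 2a
= 2 * (13)
= 26

26


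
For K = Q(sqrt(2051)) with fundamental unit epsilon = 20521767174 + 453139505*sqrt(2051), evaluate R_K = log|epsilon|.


epsilon = 20521767174 + 453139505*sqrt(2051)
= 4.1044e+10
R = ln(4.1044e+10)
= 24.4379

24.4379


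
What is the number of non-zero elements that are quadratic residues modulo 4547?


For prime p, the number of non-zero quadratic residues is (p-1)/2.
= (4547-1)/2
= 2273

2273


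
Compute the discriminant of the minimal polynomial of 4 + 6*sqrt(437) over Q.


The element 4 + 6*sqrt(437) has minimal polynomial:
x^2 - 8*x - 15716
Discriminant = (-8)^2 - 4*(-15716)
= 64 + 62864
= 62928

62928


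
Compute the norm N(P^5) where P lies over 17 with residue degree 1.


N(P^a) = p^(a*f)
= 17^(5*1)
= 17^5
= 1419857

1419857


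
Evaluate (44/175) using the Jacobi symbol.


Compute (44/175) via quadratic reciprocity:
  pull out 2: (2/175) = +1  (since 175 mod 8 = 7)
  pull out 2: (2/175) = +1  (since 175 mod 8 = 7)
  reciprocity: (11/175) -> -(175/11)
  reduce: (10/11)
  pull out 2: (2/11) = -1  (since 11 mod 8 = 3)
  reciprocity: (5/11) -> +(11/5)
  reduce: (1/5)
  (1/5) = 1
Product of signs = 1

1


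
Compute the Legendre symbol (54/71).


p = 71 is prime, so compute (54/71) with the reciprocity algorithm (Jacobi-symbol steps: pull out 2s via (2/n), flip via reciprocity, reduce):
  pull out 2: (2/71) = +1  (since 71 mod 8 = 7)
  reciprocity: (27/71) -> -(71/27)
  reduce: (17/27)
  reciprocity: (17/27) -> +(27/17)
  reduce: (10/17)
  pull out 2: (2/17) = +1  (since 17 mod 8 = 1)
  reciprocity: (5/17) -> +(17/5)
  reduce: (2/5)
  pull out 2: (2/5) = -1  (since 5 mod 8 = 5)
  (1/5) = 1
Product of signs = 1
(54/71) = 1

1


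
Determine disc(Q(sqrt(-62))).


For K = Q(sqrt(d)) with d squarefree: disc(K) = d if d = 1 mod 4, and disc(K) = 4d if d = 2 or 3 mod 4.
Here d = -62, and d mod 4 = 2.
d = 2 mod 4, not 1 (O_K = Z[sqrt(d)]), so disc(K) = 4d = 4 * (-62) = -248

-248


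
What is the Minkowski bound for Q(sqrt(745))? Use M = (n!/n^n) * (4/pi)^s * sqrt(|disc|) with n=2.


d = 745, d mod 4 = 1, so disc(K) = d = 745; |disc(K)| = 745
Real quadratic field, so n = 2, s = r2 = 0, r1 = 2
M = (n!/n^n) * (4/pi)^s * sqrt(|disc(K)|) = (2!/2^2) * (4/pi)^0 * sqrt(745)
= 0.5 * 1.000000 * 27.294688
= 13.6473

13.6473


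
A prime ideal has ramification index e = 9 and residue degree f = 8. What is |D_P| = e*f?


|D_P| = e * f
= 9 * 8
= 72

72


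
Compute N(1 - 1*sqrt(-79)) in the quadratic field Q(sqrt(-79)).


N(a + b*sqrt(d)) = a^2 - d*b^2
= (1)^2 - (-79)*(-1)^2
= 1 + 79
= 80

80


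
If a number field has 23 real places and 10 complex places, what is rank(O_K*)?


By Dirichlet's unit theorem:
rank = r1 + r2 - 1
= 23 + 10 - 1
= 32

32


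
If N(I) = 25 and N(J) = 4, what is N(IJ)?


N(IJ) = N(I) * N(J)
= 25 * 4
= 100

100


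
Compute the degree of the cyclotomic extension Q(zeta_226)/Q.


The degree equals Euler's totient phi(226).
226 = 2 * 113
phi(226) = 112

112


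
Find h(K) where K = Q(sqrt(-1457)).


K = Q(sqrt(-1457)). d mod 4 = 3, so D = disc(K) = 4d = -5828
h(K) equals the number of primitive reduced positive-definite forms (a, b, c) = a*x^2 + b*x*y + c*y^2 with b^2 - 4ac = D,
where reduced means |b| <= a <= c, with b >= 0 whenever |b| = a or a = c, and primitive means gcd(a, b, c) = 1.
Reduced forces 3a^2 <= |D| = 5828, so 1 <= a <= 44; b must have the parity of D, and c = (b^2 - D)/(4a) must be an integer >= a.
Enumerate a = 1..44, b in [-a, a]:
  a=1: (1, 0, 1457)  [1]
  a=2: (2, 2, 729)  [1]
  a=3: (3, -2, 486), (3, 2, 486)  [2]
  a=4..5: none
  a=6: (6, -2, 243), (6, 2, 243)  [2]
  a=7..8: none
  a=9: (9, -2, 162), (9, 2, 162)  [2]
  a=10..12: none
  a=13: (13, -10, 114), (13, 10, 114)  [2]
  a=14..17: none
  a=18: (18, -2, 81), (18, 2, 81)  [2]
  a=19: (19, -10, 78), (19, 10, 78)  [2]
  a=20..25: none
  a=26: (26, -10, 57), (26, 10, 57)  [2]
  a=27: (27, -2, 54), (27, 2, 54)  [2]
  a=28: none
  a=29: (29, -28, 57), (29, 28, 57)  [2]
  a=30: none
  a=31: (31, 0, 47)  [1]
  a=32..37: none
  a=38: (38, -10, 39), (38, 10, 39)  [2]
  a=39: (39, 16, 39)  [1]
  a=40..44: none
Total reduced forms: 1 + 1 + 2 + 2 + 2 + 2 + 2 + 2 + 2 + 2 + 2 + 1 + 2 + 1 = 24
h = 24

24


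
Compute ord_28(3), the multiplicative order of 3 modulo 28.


We want ord_28(3), the smallest k >= 1 with 3^k = 1 mod 28.
n = 28 = 2^2 * 7, phi(28) = 12; the order divides phi(n).
Divisors of 12: 1, 2, 3, 4, 6, 12
Repeated squaring mod 28: 3^1 = 3, 3^2 = 9, 3^4 = 25, 3^8 = 9
Test divisors in increasing order:
  k=1: 3^1 = 3 mod 28
  k=2: 3^2 = 9 mod 28
  k=3: 3^3 = 9 * 3 = 27 mod 28
  k=4: 3^4 = 25 mod 28
  k=6: 3^6 = 25 * 9 = 1 mod 28  <- first divisor giving 1
Order = 6

6


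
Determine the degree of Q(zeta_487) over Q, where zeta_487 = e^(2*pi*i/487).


The degree equals Euler's totient phi(487).
487 = 487
phi(487) = 486

486


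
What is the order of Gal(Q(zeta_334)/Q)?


|Gal(Q(zeta_334)/Q)| = phi(334)
= 166

166


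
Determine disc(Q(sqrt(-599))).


For K = Q(sqrt(d)) with d squarefree: disc(K) = d if d = 1 mod 4, and disc(K) = 4d if d = 2 or 3 mod 4.
Here d = -599, and d mod 4 = 1.
d = 1 mod 4 (O_K = Z[(1+sqrt(d))/2]), so disc(K) = d = -599

-599


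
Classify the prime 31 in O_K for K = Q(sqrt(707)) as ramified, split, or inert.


K = Q(sqrt(707)). Since d mod 4 = 3, disc(K) = 2828.
Check p | disc: 2828 mod 31 = 7.
p does not divide disc. Compute Legendre symbol (d/p):
25^((31-1)/2) mod 31 = 1
(d/p) = 1, so p splits: (p) = P*P' with e=1, f=1, g=2.
Therefore p is split.

split


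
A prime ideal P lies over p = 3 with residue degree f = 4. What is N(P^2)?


N(P^a) = p^(a*f)
= 3^(2*4)
= 3^8
= 6561

6561


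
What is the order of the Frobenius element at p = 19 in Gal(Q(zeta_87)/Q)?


The Frobenius at p in Gal(Q(zeta_n)/Q) = (Z/nZ)* is the class of p, so its order is ord_87(19), the smallest k >= 1 with 19^k = 1 mod 87.
n = 87 = 3 * 29, phi(87) = 56; the order divides phi(n).
Divisors of 56: 1, 2, 4, 7, 8, 14, 28, 56
Repeated squaring mod 87: 19^1 = 19, 19^2 = 13, 19^4 = 82, 19^8 = 25, 19^16 = 16, 19^32 = 82
Test divisors in increasing order:
  k=1: 19^1 = 19 mod 87
  k=2: 19^2 = 13 mod 87
  k=4: 19^4 = 82 mod 87
  k=7: 19^7 = 82 * 13 * 19 = 70 mod 87
  k=8: 19^8 = 25 mod 87
  k=14: 19^14 = 25 * 82 * 13 = 28 mod 87
  k=28: 19^28 = 16 * 25 * 82 = 1 mod 87  <- first divisor giving 1
Order = 28

28


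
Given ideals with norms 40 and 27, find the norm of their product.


N(IJ) = N(I) * N(J)
= 40 * 27
= 1080

1080


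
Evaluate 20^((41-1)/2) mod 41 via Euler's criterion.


p = 41 is prime and the exponent is (p-1)/2 = 20, so by Euler's criterion 20^20 = (20/41) = +1 or -1 mod 41.
Compute by square-and-multiply:
  20 = 16 + 4 (binary 10100)
  Repeated squaring mod 41: 20^1 = 20, 20^2 = 31, 20^4 = 18, 20^8 = 37, 20^16 = 16
  20^20 = 20^16 * 20^4 = 16 * 18 mod 41
    16 * 18 = 288 = 1 mod 41
  20^20 = 1 mod 41
Result 1: 20 is a quadratic residue mod 41.
20^20 mod 41 = 1

1


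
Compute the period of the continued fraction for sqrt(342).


Run the CF algorithm for sqrt(342).
a_0 = floor(sqrt(342)) = 18; set m_0=0, q_0=1.
Recurrence: m' = q*a - m,  q' = (d - m'^2)/q,  a' = floor((a_0 + m')/q').
  step 1: m=18, q=18, a=2
  step 2: m=18, q=1, a=36
a_2 = 2*a_0 = 36, so the period closes here.
sqrt(342) = [18; 2, 36]
Period length = 2

2


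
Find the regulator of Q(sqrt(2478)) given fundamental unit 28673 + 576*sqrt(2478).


epsilon = 28673 + 576*sqrt(2478)
= 57346.0000
R = ln(57346.0000)
= 10.9569

10.9569


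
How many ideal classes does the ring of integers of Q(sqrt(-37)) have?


K = Q(sqrt(-37)). d mod 4 = 3, so D = disc(K) = 4d = -148
h(K) equals the number of primitive reduced positive-definite forms (a, b, c) = a*x^2 + b*x*y + c*y^2 with b^2 - 4ac = D,
where reduced means |b| <= a <= c, with b >= 0 whenever |b| = a or a = c, and primitive means gcd(a, b, c) = 1.
Reduced forces 3a^2 <= |D| = 148, so 1 <= a <= 7; b must have the parity of D, and c = (b^2 - D)/(4a) must be an integer >= a.
Enumerate a = 1..7, b in [-a, a]:
  a=1: (1, 0, 37)  [1]
  a=2: (2, 2, 19)  [1]
  a=3..7: none
Total reduced forms: 1 + 1 = 2
h = 2

2


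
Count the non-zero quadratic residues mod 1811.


For prime p, the number of non-zero quadratic residues is (p-1)/2.
= (1811-1)/2
= 905

905


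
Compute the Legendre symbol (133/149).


p = 149 is prime, so compute (133/149) with the reciprocity algorithm (Jacobi-symbol steps: pull out 2s via (2/n), flip via reciprocity, reduce):
  reciprocity: (133/149) -> +(149/133)
  reduce: (16/133)
  pull out 2: (2/133) = -1  (since 133 mod 8 = 5)
  pull out 2: (2/133) = -1  (since 133 mod 8 = 5)
  pull out 2: (2/133) = -1  (since 133 mod 8 = 5)
  pull out 2: (2/133) = -1  (since 133 mod 8 = 5)
  (1/133) = 1
Product of signs = 1
(133/149) = 1

1


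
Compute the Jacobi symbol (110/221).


Compute (110/221) via quadratic reciprocity:
  pull out 2: (2/221) = -1  (since 221 mod 8 = 5)
  reciprocity: (55/221) -> +(221/55)
  reduce: (1/55)
  (1/55) = 1
Product of signs = -1

-1


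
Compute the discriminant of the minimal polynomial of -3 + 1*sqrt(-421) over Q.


The element -3 + 1*sqrt(-421) has minimal polynomial:
x^2 + 6*x + 430
Discriminant = (6)^2 - 4*(430)
= 36 - 1720
= -1684

-1684


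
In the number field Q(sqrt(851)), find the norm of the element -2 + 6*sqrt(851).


N(a + b*sqrt(d)) = a^2 - d*b^2
= (-2)^2 - (851)*(6)^2
= 4 - 30636
= -30632

-30632


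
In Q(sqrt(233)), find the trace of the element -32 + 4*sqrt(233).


Tr(a + b*sqrt(d)) = (a + b*sqrt(d)) + (a - b*sqrt(d)) = 2a
= 2 * (-32)
= -64

-64


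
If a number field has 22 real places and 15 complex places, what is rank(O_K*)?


By Dirichlet's unit theorem:
rank = r1 + r2 - 1
= 22 + 15 - 1
= 36

36


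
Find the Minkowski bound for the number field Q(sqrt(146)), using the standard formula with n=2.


d = 146, d mod 4 = 2, so disc(K) = 4d = 584; |disc(K)| = 584
Real quadratic field, so n = 2, s = r2 = 0, r1 = 2
M = (n!/n^n) * (4/pi)^s * sqrt(|disc(K)|) = (2!/2^2) * (4/pi)^0 * sqrt(584)
= 0.5 * 1.000000 * 24.166092
= 12.0830

12.0830


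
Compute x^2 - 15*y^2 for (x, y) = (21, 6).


x^2 - d*y^2
= 21^2 - 15*6^2
= 441 - 540
= -99

-99


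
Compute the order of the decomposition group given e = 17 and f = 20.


|D_P| = e * f
= 17 * 20
= 340

340


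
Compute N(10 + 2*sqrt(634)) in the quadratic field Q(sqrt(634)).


N(a + b*sqrt(d)) = a^2 - d*b^2
= (10)^2 - (634)*(2)^2
= 100 - 2536
= -2436

-2436


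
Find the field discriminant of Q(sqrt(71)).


For K = Q(sqrt(d)) with d squarefree: disc(K) = d if d = 1 mod 4, and disc(K) = 4d if d = 2 or 3 mod 4.
Here d = 71, and d mod 4 = 3.
d = 3 mod 4, not 1 (O_K = Z[sqrt(d)]), so disc(K) = 4d = 4 * (71) = 284

284


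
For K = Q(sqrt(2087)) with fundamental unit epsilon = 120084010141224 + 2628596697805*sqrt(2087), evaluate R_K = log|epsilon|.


epsilon = 120084010141224 + 2628596697805*sqrt(2087)
= 2.4017e+14
R = ln(2.4017e+14)
= 33.1124

33.1124


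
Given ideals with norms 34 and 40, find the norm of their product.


N(IJ) = N(I) * N(J)
= 34 * 40
= 1360

1360


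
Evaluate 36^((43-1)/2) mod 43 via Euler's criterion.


p = 43 is prime and the exponent is (p-1)/2 = 21, so by Euler's criterion 36^21 = (36/43) = +1 or -1 mod 43.
Compute by square-and-multiply:
  21 = 16 + 4 + 1 (binary 10101)
  Repeated squaring mod 43: 36^1 = 36, 36^2 = 6, 36^4 = 36, 36^8 = 6, 36^16 = 36
  36^21 = 36^16 * 36^4 * 36^1 = 36 * 36 * 36 mod 43
    36 * 36 = 1296 = 6 mod 43
    6 * 36 = 216 = 1 mod 43
  36^21 = 1 mod 43
Result 1: 36 is a quadratic residue mod 43.
36^21 mod 43 = 1

1


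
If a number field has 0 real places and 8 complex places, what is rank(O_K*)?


By Dirichlet's unit theorem:
rank = r1 + r2 - 1
= 0 + 8 - 1
= 7

7


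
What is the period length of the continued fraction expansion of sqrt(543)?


Run the CF algorithm for sqrt(543).
a_0 = floor(sqrt(543)) = 23; set m_0=0, q_0=1.
Recurrence: m' = q*a - m,  q' = (d - m'^2)/q,  a' = floor((a_0 + m')/q').
  step 1: m=23, q=14, a=3
  step 2: m=19, q=13, a=3
  step 3: m=20, q=11, a=3
  step 4: m=13, q=34, a=1
  step 5: m=21, q=3, a=14
  step 6: m=21, q=34, a=1
  step 7: m=13, q=11, a=3
  step 8: m=20, q=13, a=3
  step 9: m=19, q=14, a=3
  step 10: m=23, q=1, a=46
a_10 = 2*a_0 = 46, so the period closes here.
sqrt(543) = [23; 3, 3, 3, 1, 14, 1, 3, 3, 3, 46]
Period length = 10

10


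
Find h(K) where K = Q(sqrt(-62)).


K = Q(sqrt(-62)). d mod 4 = 2, so D = disc(K) = 4d = -248
h(K) equals the number of primitive reduced positive-definite forms (a, b, c) = a*x^2 + b*x*y + c*y^2 with b^2 - 4ac = D,
where reduced means |b| <= a <= c, with b >= 0 whenever |b| = a or a = c, and primitive means gcd(a, b, c) = 1.
Reduced forces 3a^2 <= |D| = 248, so 1 <= a <= 9; b must have the parity of D, and c = (b^2 - D)/(4a) must be an integer >= a.
Enumerate a = 1..9, b in [-a, a]:
  a=1: (1, 0, 62)  [1]
  a=2: (2, 0, 31)  [1]
  a=3: (3, -2, 21), (3, 2, 21)  [2]
  a=4..5: none
  a=6: (6, -4, 11), (6, 4, 11)  [2]
  a=7: (7, -2, 9), (7, 2, 9)  [2]
  a=8..9: none
Total reduced forms: 1 + 1 + 2 + 2 + 2 = 8
h = 8

8


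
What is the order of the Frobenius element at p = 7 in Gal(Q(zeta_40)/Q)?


The Frobenius at p in Gal(Q(zeta_n)/Q) = (Z/nZ)* is the class of p, so its order is ord_40(7), the smallest k >= 1 with 7^k = 1 mod 40.
n = 40 = 2^3 * 5, phi(40) = 16; the order divides phi(n).
Divisors of 16: 1, 2, 4, 8, 16
Repeated squaring mod 40: 7^1 = 7, 7^2 = 9, 7^4 = 1, 7^8 = 1, 7^16 = 1
Test divisors in increasing order:
  k=1: 7^1 = 7 mod 40
  k=2: 7^2 = 9 mod 40
  k=4: 7^4 = 1 mod 40  <- first divisor giving 1
Order = 4

4


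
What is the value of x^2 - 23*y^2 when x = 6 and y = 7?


x^2 - d*y^2
= 6^2 - 23*7^2
= 36 - 1127
= -1091

-1091


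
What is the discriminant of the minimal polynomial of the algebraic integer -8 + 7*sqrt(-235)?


The element -8 + 7*sqrt(-235) has minimal polynomial:
x^2 + 16*x + 11579
Discriminant = (16)^2 - 4*(11579)
= 256 - 46316
= -46060

-46060


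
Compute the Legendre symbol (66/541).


p = 541 is prime, so compute (66/541) with the reciprocity algorithm (Jacobi-symbol steps: pull out 2s via (2/n), flip via reciprocity, reduce):
  pull out 2: (2/541) = -1  (since 541 mod 8 = 5)
  reciprocity: (33/541) -> +(541/33)
  reduce: (13/33)
  reciprocity: (13/33) -> +(33/13)
  reduce: (7/13)
  reciprocity: (7/13) -> +(13/7)
  reduce: (6/7)
  pull out 2: (2/7) = +1  (since 7 mod 8 = 7)
  reciprocity: (3/7) -> -(7/3)
  reduce: (1/3)
  (1/3) = 1
Product of signs = 1
(66/541) = 1

1


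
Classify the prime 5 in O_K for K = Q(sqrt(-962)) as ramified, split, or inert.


K = Q(sqrt(-962)). Since d mod 4 = 2, disc(K) = -3848.
Check p | disc: -3848 mod 5 = 2.
p does not divide disc. Compute Legendre symbol (d/p):
3^((5-1)/2) mod 5 = -1
(d/p) = -1, so p is inert: (p) stays prime with e=1, f=2, g=1.
Therefore p is inert.

inert


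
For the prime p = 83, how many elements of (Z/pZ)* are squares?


For prime p, the number of non-zero quadratic residues is (p-1)/2.
= (83-1)/2
= 41

41


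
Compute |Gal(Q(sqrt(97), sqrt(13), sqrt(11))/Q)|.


The 3 square roots of distinct primes are multiplicatively independent over Q,
so [K:Q] = 2^3 and Gal(K/Q) is isomorphic to (Z/2Z)^3.
|Gal| = 2^3 = 8

8


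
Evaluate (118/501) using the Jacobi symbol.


Compute (118/501) via quadratic reciprocity:
  pull out 2: (2/501) = -1  (since 501 mod 8 = 5)
  reciprocity: (59/501) -> +(501/59)
  reduce: (29/59)
  reciprocity: (29/59) -> +(59/29)
  reduce: (1/29)
  (1/29) = 1
Product of signs = -1

-1


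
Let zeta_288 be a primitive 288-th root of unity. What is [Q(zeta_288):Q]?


The degree equals Euler's totient phi(288).
288 = 2^5 * 3^2
phi(288) = 96

96


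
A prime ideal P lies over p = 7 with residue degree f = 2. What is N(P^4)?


N(P^a) = p^(a*f)
= 7^(4*2)
= 7^8
= 5764801

5764801


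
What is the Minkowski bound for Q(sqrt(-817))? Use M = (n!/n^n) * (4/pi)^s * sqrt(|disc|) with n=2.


d = -817, d mod 4 = 3, so disc(K) = 4d = -3268; |disc(K)| = 3268
Imaginary quadratic field, so n = 2, s = r2 = 1, r1 = 0
M = (n!/n^n) * (4/pi)^s * sqrt(|disc(K)|) = (2!/2^2) * (4/pi)^1 * sqrt(3268)
= 0.5 * 1.273240 * 57.166424
= 36.3933

36.3933


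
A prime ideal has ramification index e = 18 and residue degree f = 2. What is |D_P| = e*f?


|D_P| = e * f
= 18 * 2
= 36

36


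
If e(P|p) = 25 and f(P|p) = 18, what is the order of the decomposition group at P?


|D_P| = e * f
= 25 * 18
= 450

450


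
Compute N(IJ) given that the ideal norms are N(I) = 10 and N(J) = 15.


N(IJ) = N(I) * N(J)
= 10 * 15
= 150

150


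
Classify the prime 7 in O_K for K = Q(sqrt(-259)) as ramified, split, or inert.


K = Q(sqrt(-259)). Since d mod 4 = 1, disc(K) = -259.
Check p | disc: -259 mod 7 = 0.
p divides disc, so p ramifies: (p) = P^2 with e=2, f=1, g=1.
Therefore p is ramified.

ramified


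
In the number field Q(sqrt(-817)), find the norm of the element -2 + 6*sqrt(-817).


N(a + b*sqrt(d)) = a^2 - d*b^2
= (-2)^2 - (-817)*(6)^2
= 4 + 29412
= 29416

29416


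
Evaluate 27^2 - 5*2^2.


x^2 - d*y^2
= 27^2 - 5*2^2
= 729 - 20
= 709

709


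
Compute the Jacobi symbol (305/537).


Compute (305/537) via quadratic reciprocity:
  reciprocity: (305/537) -> +(537/305)
  reduce: (232/305)
  pull out 2: (2/305) = +1  (since 305 mod 8 = 1)
  pull out 2: (2/305) = +1  (since 305 mod 8 = 1)
  pull out 2: (2/305) = +1  (since 305 mod 8 = 1)
  reciprocity: (29/305) -> +(305/29)
  reduce: (15/29)
  reciprocity: (15/29) -> +(29/15)
  reduce: (14/15)
  pull out 2: (2/15) = +1  (since 15 mod 8 = 7)
  reciprocity: (7/15) -> -(15/7)
  reduce: (1/7)
  (1/7) = 1
Product of signs = -1

-1


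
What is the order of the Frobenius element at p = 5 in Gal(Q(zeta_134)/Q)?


The Frobenius at p in Gal(Q(zeta_n)/Q) = (Z/nZ)* is the class of p, so its order is ord_134(5), the smallest k >= 1 with 5^k = 1 mod 134.
n = 134 = 2 * 67, phi(134) = 66; the order divides phi(n).
Divisors of 66: 1, 2, 3, 6, 11, 22, 33, 66
Repeated squaring mod 134: 5^1 = 5, 5^2 = 25, 5^4 = 89, 5^8 = 15, 5^16 = 91, 5^32 = 107, 5^64 = 59
Test divisors in increasing order:
  k=1: 5^1 = 5 mod 134
  k=2: 5^2 = 25 mod 134
  k=3: 5^3 = 25 * 5 = 125 mod 134
  k=6: 5^6 = 89 * 25 = 81 mod 134
  k=11: 5^11 = 15 * 25 * 5 = 133 mod 134
  k=22: 5^22 = 91 * 89 * 25 = 1 mod 134  <- first divisor giving 1
Order = 22

22


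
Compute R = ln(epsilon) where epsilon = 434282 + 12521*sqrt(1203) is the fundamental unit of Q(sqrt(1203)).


epsilon = 434282 + 12521*sqrt(1203)
= 868564.0000
R = ln(868564.0000)
= 13.6746

13.6746


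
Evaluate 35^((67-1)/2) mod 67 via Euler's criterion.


p = 67 is prime and the exponent is (p-1)/2 = 33, so by Euler's criterion 35^33 = (35/67) = +1 or -1 mod 67.
Compute by square-and-multiply:
  33 = 32 + 1 (binary 100001)
  Repeated squaring mod 67: 35^1 = 35, 35^2 = 19, 35^4 = 26, 35^8 = 6, 35^16 = 36, 35^32 = 23
  35^33 = 35^32 * 35^1 = 23 * 35 mod 67
    23 * 35 = 805 = 1 mod 67
  35^33 = 1 mod 67
Result 1: 35 is a quadratic residue mod 67.
35^33 mod 67 = 1

1


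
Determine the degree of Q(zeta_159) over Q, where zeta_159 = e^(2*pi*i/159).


The degree equals Euler's totient phi(159).
159 = 3 * 53
phi(159) = 104

104


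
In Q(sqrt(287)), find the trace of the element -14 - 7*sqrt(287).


Tr(a + b*sqrt(d)) = (a + b*sqrt(d)) + (a - b*sqrt(d)) = 2a
= 2 * (-14)
= -28

-28


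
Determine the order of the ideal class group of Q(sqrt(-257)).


K = Q(sqrt(-257)). d mod 4 = 3, so D = disc(K) = 4d = -1028
h(K) equals the number of primitive reduced positive-definite forms (a, b, c) = a*x^2 + b*x*y + c*y^2 with b^2 - 4ac = D,
where reduced means |b| <= a <= c, with b >= 0 whenever |b| = a or a = c, and primitive means gcd(a, b, c) = 1.
Reduced forces 3a^2 <= |D| = 1028, so 1 <= a <= 18; b must have the parity of D, and c = (b^2 - D)/(4a) must be an integer >= a.
Enumerate a = 1..18, b in [-a, a]:
  a=1: (1, 0, 257)  [1]
  a=2: (2, 2, 129)  [1]
  a=3: (3, -2, 86), (3, 2, 86)  [2]
  a=4..5: none
  a=6: (6, -2, 43), (6, 2, 43)  [2]
  a=7: (7, -6, 38), (7, 6, 38)  [2]
  a=8: none
  a=9: (9, -4, 29), (9, 4, 29)  [2]
  a=10..12: none
  a=13: (13, -8, 21), (13, 8, 21)  [2]
  a=14: (14, -6, 19), (14, 6, 19)  [2]
  a=15..16: none
  a=17: (17, -14, 18), (17, 14, 18)  [2]
  a=18: none
Total reduced forms: 1 + 1 + 2 + 2 + 2 + 2 + 2 + 2 + 2 = 16
h = 16

16


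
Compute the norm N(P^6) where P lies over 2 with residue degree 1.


N(P^a) = p^(a*f)
= 2^(6*1)
= 2^6
= 64

64


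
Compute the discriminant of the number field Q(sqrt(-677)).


For K = Q(sqrt(d)) with d squarefree: disc(K) = d if d = 1 mod 4, and disc(K) = 4d if d = 2 or 3 mod 4.
Here d = -677, and d mod 4 = 3.
d = 3 mod 4, not 1 (O_K = Z[sqrt(d)]), so disc(K) = 4d = 4 * (-677) = -2708

-2708


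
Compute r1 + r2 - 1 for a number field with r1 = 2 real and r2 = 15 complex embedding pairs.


By Dirichlet's unit theorem:
rank = r1 + r2 - 1
= 2 + 15 - 1
= 16

16


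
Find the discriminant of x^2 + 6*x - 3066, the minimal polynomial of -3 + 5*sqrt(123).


The element -3 + 5*sqrt(123) has minimal polynomial:
x^2 + 6*x - 3066
Discriminant = (6)^2 - 4*(-3066)
= 36 + 12264
= 12300

12300


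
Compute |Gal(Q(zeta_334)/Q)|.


|Gal(Q(zeta_334)/Q)| = phi(334)
= 166

166


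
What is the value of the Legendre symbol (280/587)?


p = 587 is prime, so compute (280/587) with the reciprocity algorithm (Jacobi-symbol steps: pull out 2s via (2/n), flip via reciprocity, reduce):
  pull out 2: (2/587) = -1  (since 587 mod 8 = 3)
  pull out 2: (2/587) = -1  (since 587 mod 8 = 3)
  pull out 2: (2/587) = -1  (since 587 mod 8 = 3)
  reciprocity: (35/587) -> -(587/35)
  reduce: (27/35)
  reciprocity: (27/35) -> -(35/27)
  reduce: (8/27)
  pull out 2: (2/27) = -1  (since 27 mod 8 = 3)
  pull out 2: (2/27) = -1  (since 27 mod 8 = 3)
  pull out 2: (2/27) = -1  (since 27 mod 8 = 3)
  (1/27) = 1
Product of signs = 1
(280/587) = 1

1


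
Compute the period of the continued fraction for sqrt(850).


Run the CF algorithm for sqrt(850).
a_0 = floor(sqrt(850)) = 29; set m_0=0, q_0=1.
Recurrence: m' = q*a - m,  q' = (d - m'^2)/q,  a' = floor((a_0 + m')/q').
  step 1: m=29, q=9, a=6
  step 2: m=25, q=25, a=2
  step 3: m=25, q=9, a=6
  step 4: m=29, q=1, a=58
a_4 = 2*a_0 = 58, so the period closes here.
sqrt(850) = [29; 6, 2, 6, 58]
Period length = 4

4


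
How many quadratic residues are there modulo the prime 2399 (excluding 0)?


For prime p, the number of non-zero quadratic residues is (p-1)/2.
= (2399-1)/2
= 1199

1199


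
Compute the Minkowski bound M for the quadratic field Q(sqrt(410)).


d = 410, d mod 4 = 2, so disc(K) = 4d = 1640; |disc(K)| = 1640
Real quadratic field, so n = 2, s = r2 = 0, r1 = 2
M = (n!/n^n) * (4/pi)^s * sqrt(|disc(K)|) = (2!/2^2) * (4/pi)^0 * sqrt(1640)
= 0.5 * 1.000000 * 40.496913
= 20.2485

20.2485


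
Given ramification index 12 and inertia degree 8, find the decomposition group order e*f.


|D_P| = e * f
= 12 * 8
= 96

96


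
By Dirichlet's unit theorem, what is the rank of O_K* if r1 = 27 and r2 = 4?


By Dirichlet's unit theorem:
rank = r1 + r2 - 1
= 27 + 4 - 1
= 30

30


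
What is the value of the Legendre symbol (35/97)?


p = 97 is prime, so compute (35/97) with the reciprocity algorithm (Jacobi-symbol steps: pull out 2s via (2/n), flip via reciprocity, reduce):
  reciprocity: (35/97) -> +(97/35)
  reduce: (27/35)
  reciprocity: (27/35) -> -(35/27)
  reduce: (8/27)
  pull out 2: (2/27) = -1  (since 27 mod 8 = 3)
  pull out 2: (2/27) = -1  (since 27 mod 8 = 3)
  pull out 2: (2/27) = -1  (since 27 mod 8 = 3)
  (1/27) = 1
Product of signs = 1
(35/97) = 1

1


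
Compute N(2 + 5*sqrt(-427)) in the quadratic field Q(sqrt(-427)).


N(a + b*sqrt(d)) = a^2 - d*b^2
= (2)^2 - (-427)*(5)^2
= 4 + 10675
= 10679

10679


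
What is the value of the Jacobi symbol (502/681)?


Compute (502/681) via quadratic reciprocity:
  pull out 2: (2/681) = +1  (since 681 mod 8 = 1)
  reciprocity: (251/681) -> +(681/251)
  reduce: (179/251)
  reciprocity: (179/251) -> -(251/179)
  reduce: (72/179)
  pull out 2: (2/179) = -1  (since 179 mod 8 = 3)
  pull out 2: (2/179) = -1  (since 179 mod 8 = 3)
  pull out 2: (2/179) = -1  (since 179 mod 8 = 3)
  reciprocity: (9/179) -> +(179/9)
  reduce: (8/9)
  pull out 2: (2/9) = +1  (since 9 mod 8 = 1)
  pull out 2: (2/9) = +1  (since 9 mod 8 = 1)
  pull out 2: (2/9) = +1  (since 9 mod 8 = 1)
  (1/9) = 1
Product of signs = 1

1


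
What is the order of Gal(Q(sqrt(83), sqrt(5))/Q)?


The 2 square roots of distinct primes are multiplicatively independent over Q,
so [K:Q] = 2^2 and Gal(K/Q) is isomorphic to (Z/2Z)^2.
|Gal| = 2^2 = 4

4


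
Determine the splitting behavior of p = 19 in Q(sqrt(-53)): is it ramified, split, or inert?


K = Q(sqrt(-53)). Since d mod 4 = 3, disc(K) = -212.
Check p | disc: -212 mod 19 = 16.
p does not divide disc. Compute Legendre symbol (d/p):
4^((19-1)/2) mod 19 = 1
(d/p) = 1, so p splits: (p) = P*P' with e=1, f=1, g=2.
Therefore p is split.

split


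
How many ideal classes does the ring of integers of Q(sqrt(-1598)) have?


K = Q(sqrt(-1598)). d mod 4 = 2, so D = disc(K) = 4d = -6392
h(K) equals the number of primitive reduced positive-definite forms (a, b, c) = a*x^2 + b*x*y + c*y^2 with b^2 - 4ac = D,
where reduced means |b| <= a <= c, with b >= 0 whenever |b| = a or a = c, and primitive means gcd(a, b, c) = 1.
Reduced forces 3a^2 <= |D| = 6392, so 1 <= a <= 46; b must have the parity of D, and c = (b^2 - D)/(4a) must be an integer >= a.
Enumerate a = 1..46, b in [-a, a]:
  a=1: (1, 0, 1598)  [1]
  a=2: (2, 0, 799)  [1]
  a=3: (3, -2, 533), (3, 2, 533)  [2]
  a=4..5: none
  a=6: (6, -4, 267), (6, 4, 267)  [2]
  a=7..8: none
  a=9: (9, -4, 178), (9, 4, 178)  [2]
  a=10..12: none
  a=13: (13, -2, 123), (13, 2, 123)  [2]
  a=14..16: none
  a=17: (17, 0, 94)  [1]
  a=18: (18, -4, 89), (18, 4, 89)  [2]
  a=19: (19, -12, 86), (19, 12, 86)  [2]
  a=20..22: none
  a=23: (23, -18, 73), (23, 18, 73)  [2]
  a=24..25: none
  a=26: (26, -24, 67), (26, 24, 67)  [2]
  a=27: (27, -14, 61), (27, 14, 61)  [2]
  a=28..30: none
  a=31: (31, -26, 57), (31, 26, 57)  [2]
  a=32..33: none
  a=34: (34, 0, 47)  [1]
  a=35..36: none
  a=37: (37, -34, 51), (37, 34, 51)  [2]
  a=38: (38, -12, 43), (38, 12, 43)  [2]
  a=39: (39, -28, 46), (39, -2, 41), (39, 2, 41), (39, 28, 46)  [4]
  a=40..46: none
Total reduced forms: 1 + 1 + 2 + 2 + 2 + 2 + 1 + 2 + 2 + 2 + 2 + 2 + 2 + 1 + 2 + 2 + 4 = 32
h = 32

32


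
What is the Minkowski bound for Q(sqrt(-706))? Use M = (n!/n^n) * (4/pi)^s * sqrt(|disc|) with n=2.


d = -706, d mod 4 = 2, so disc(K) = 4d = -2824; |disc(K)| = 2824
Imaginary quadratic field, so n = 2, s = r2 = 1, r1 = 0
M = (n!/n^n) * (4/pi)^s * sqrt(|disc(K)|) = (2!/2^2) * (4/pi)^1 * sqrt(2824)
= 0.5 * 1.273240 * 53.141321
= 33.8308

33.8308


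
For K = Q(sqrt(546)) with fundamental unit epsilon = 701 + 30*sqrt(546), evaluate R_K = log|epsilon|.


epsilon = 701 + 30*sqrt(546)
= 1401.9993
R = ln(1401.9993)
= 7.2457

7.2457


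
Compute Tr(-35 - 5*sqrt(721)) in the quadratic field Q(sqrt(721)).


Tr(a + b*sqrt(d)) = (a + b*sqrt(d)) + (a - b*sqrt(d)) = 2a
= 2 * (-35)
= -70

-70


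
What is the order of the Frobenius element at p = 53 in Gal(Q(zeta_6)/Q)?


The Frobenius at p in Gal(Q(zeta_n)/Q) = (Z/nZ)* is the class of p, so its order is ord_6(53), the smallest k >= 1 with 53^k = 1 mod 6.
n = 6 = 2 * 3, phi(6) = 2; the order divides phi(n).
Divisors of 2: 1, 2
Repeated squaring mod 6: 53^1 = 5, 53^2 = 1
Test divisors in increasing order:
  k=1: 53^1 = 5 mod 6
  k=2: 53^2 = 1 mod 6  <- first divisor giving 1
Order = 2

2


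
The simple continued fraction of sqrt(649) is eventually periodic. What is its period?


Run the CF algorithm for sqrt(649).
a_0 = floor(sqrt(649)) = 25; set m_0=0, q_0=1.
Recurrence: m' = q*a - m,  q' = (d - m'^2)/q,  a' = floor((a_0 + m')/q').
  step 1: m=25, q=24, a=2
  step 2: m=23, q=5, a=9
  step 3: m=22, q=33, a=1
  step 4: m=11, q=16, a=2
  step 5: m=21, q=13, a=3
  step 6: m=18, q=25, a=1
  step 7: m=7, q=24, a=1
  step 8: m=17, q=15, a=2
  step 9: m=13, q=32, a=1
  step 10: m=19, q=9, a=4
  step 11: m=17, q=40, a=1
  step 12: m=23, q=3, a=16
  step 13: m=25, q=8, a=6
  step 14: m=23, q=15, a=3
  step 15: m=22, q=11, a=4
  step 16: m=22, q=15, a=3
  step 17: m=23, q=8, a=6
  step 18: m=25, q=3, a=16
  step 19: m=23, q=40, a=1
  step 20: m=17, q=9, a=4
  step 21: m=19, q=32, a=1
  step 22: m=13, q=15, a=2
  step 23: m=17, q=24, a=1
  step 24: m=7, q=25, a=1
  step 25: m=18, q=13, a=3
  step 26: m=21, q=16, a=2
  step 27: m=11, q=33, a=1
  step 28: m=22, q=5, a=9
  step 29: m=23, q=24, a=2
  step 30: m=25, q=1, a=50
a_30 = 2*a_0 = 50, so the period closes here.
sqrt(649) = [25; 2, 9, 1, 2, 3, 1, 1, 2, 1, 4, 1, 16, 6, 3, 4, 3, 6, 16, 1, 4, 1, 2, 1, 1, 3, 2, 1, 9, 2, 50]
Period length = 30

30


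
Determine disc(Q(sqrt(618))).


For K = Q(sqrt(d)) with d squarefree: disc(K) = d if d = 1 mod 4, and disc(K) = 4d if d = 2 or 3 mod 4.
Here d = 618, and d mod 4 = 2.
d = 2 mod 4, not 1 (O_K = Z[sqrt(d)]), so disc(K) = 4d = 4 * (618) = 2472

2472


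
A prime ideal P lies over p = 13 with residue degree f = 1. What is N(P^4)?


N(P^a) = p^(a*f)
= 13^(4*1)
= 13^4
= 28561

28561


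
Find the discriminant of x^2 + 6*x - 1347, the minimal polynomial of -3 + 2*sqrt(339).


The element -3 + 2*sqrt(339) has minimal polynomial:
x^2 + 6*x - 1347
Discriminant = (6)^2 - 4*(-1347)
= 36 + 5388
= 5424

5424


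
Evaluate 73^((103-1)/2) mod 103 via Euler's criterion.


p = 103 is prime and the exponent is (p-1)/2 = 51, so by Euler's criterion 73^51 = (73/103) = +1 or -1 mod 103.
Compute by square-and-multiply:
  51 = 32 + 16 + 2 + 1 (binary 110011)
  Repeated squaring mod 103: 73^1 = 73, 73^2 = 76, 73^4 = 8, 73^8 = 64, 73^16 = 79, 73^32 = 61
  73^51 = 73^32 * 73^16 * 73^2 * 73^1 = 61 * 79 * 76 * 73 mod 103
    61 * 79 = 4819 = 81 mod 103
    81 * 76 = 6156 = 79 mod 103
    79 * 73 = 5767 = 102 mod 103
  73^51 = 102 mod 103
Result 102 = p - 1 = -1 mod 103: 73 is a quadratic non-residue mod 103. As a residue in [0, p-1] the value is 102.
73^51 mod 103 = 102

102


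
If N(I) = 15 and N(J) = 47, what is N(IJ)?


N(IJ) = N(I) * N(J)
= 15 * 47
= 705

705


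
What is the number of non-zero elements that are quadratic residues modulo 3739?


For prime p, the number of non-zero quadratic residues is (p-1)/2.
= (3739-1)/2
= 1869

1869


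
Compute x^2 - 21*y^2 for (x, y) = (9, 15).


x^2 - d*y^2
= 9^2 - 21*15^2
= 81 - 4725
= -4644

-4644


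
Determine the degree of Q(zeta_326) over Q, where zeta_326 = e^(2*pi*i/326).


The degree equals Euler's totient phi(326).
326 = 2 * 163
phi(326) = 162

162


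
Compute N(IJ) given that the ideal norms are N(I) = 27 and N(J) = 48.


N(IJ) = N(I) * N(J)
= 27 * 48
= 1296

1296


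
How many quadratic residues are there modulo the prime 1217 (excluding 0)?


For prime p, the number of non-zero quadratic residues is (p-1)/2.
= (1217-1)/2
= 608

608


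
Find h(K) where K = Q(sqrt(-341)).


K = Q(sqrt(-341)). d mod 4 = 3, so D = disc(K) = 4d = -1364
h(K) equals the number of primitive reduced positive-definite forms (a, b, c) = a*x^2 + b*x*y + c*y^2 with b^2 - 4ac = D,
where reduced means |b| <= a <= c, with b >= 0 whenever |b| = a or a = c, and primitive means gcd(a, b, c) = 1.
Reduced forces 3a^2 <= |D| = 1364, so 1 <= a <= 21; b must have the parity of D, and c = (b^2 - D)/(4a) must be an integer >= a.
Enumerate a = 1..21, b in [-a, a]:
  a=1: (1, 0, 341)  [1]
  a=2: (2, 2, 171)  [1]
  a=3: (3, -2, 114), (3, 2, 114)  [2]
  a=4: none
  a=5: (5, -4, 69), (5, 4, 69)  [2]
  a=6: (6, -2, 57), (6, 2, 57)  [2]
  a=7: (7, -6, 50), (7, 6, 50)  [2]
  a=8: none
  a=9: (9, -2, 38), (9, 2, 38)  [2]
  a=10: (10, -6, 35), (10, 6, 35)  [2]
  a=11: (11, 0, 31)  [1]
  a=12: none
  a=13: (13, -12, 29), (13, 12, 29)  [2]
  a=14: (14, -6, 25), (14, 6, 25)  [2]
  a=15: (15, -14, 26), (15, -4, 23), (15, 4, 23), (15, 14, 26)  [4]
  a=16: none
  a=17: (17, -8, 21), (17, 8, 21)  [2]
  a=18: (18, -2, 19), (18, 2, 19)  [2]
  a=19..20: none
  a=21: (21, 20, 21)  [1]
Total reduced forms: 1 + 1 + 2 + 2 + 2 + 2 + 2 + 2 + 1 + 2 + 2 + 4 + 2 + 2 + 1 = 28
h = 28

28


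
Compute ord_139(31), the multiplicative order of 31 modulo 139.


We want ord_139(31), the smallest k >= 1 with 31^k = 1 mod 139.
n = 139 = 139, phi(139) = 138; the order divides phi(n).
Divisors of 138: 1, 2, 3, 6, 23, 46, 69, 138
Repeated squaring mod 139: 31^1 = 31, 31^2 = 127, 31^4 = 5, 31^8 = 25, 31^16 = 69, 31^32 = 35, 31^64 = 113, 31^128 = 120
Test divisors in increasing order:
  k=1: 31^1 = 31 mod 139
  k=2: 31^2 = 127 mod 139
  k=3: 31^3 = 127 * 31 = 45 mod 139
  k=6: 31^6 = 5 * 127 = 79 mod 139
  k=23: 31^23 = 69 * 5 * 127 * 31 = 96 mod 139
  k=46: 31^46 = 35 * 25 * 5 * 127 = 42 mod 139
  k=69: 31^69 = 113 * 5 * 31 = 1 mod 139  <- first divisor giving 1
Order = 69

69


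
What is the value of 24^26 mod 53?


p = 53 is prime and the exponent is (p-1)/2 = 26, so by Euler's criterion 24^26 = (24/53) = +1 or -1 mod 53.
Compute by square-and-multiply:
  26 = 16 + 8 + 2 (binary 11010)
  Repeated squaring mod 53: 24^1 = 24, 24^2 = 46, 24^4 = 49, 24^8 = 16, 24^16 = 44
  24^26 = 24^16 * 24^8 * 24^2 = 44 * 16 * 46 mod 53
    44 * 16 = 704 = 15 mod 53
    15 * 46 = 690 = 1 mod 53
  24^26 = 1 mod 53
Result 1: 24 is a quadratic residue mod 53.
24^26 mod 53 = 1

1


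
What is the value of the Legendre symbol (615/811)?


p = 811 is prime, so compute (615/811) with the reciprocity algorithm (Jacobi-symbol steps: pull out 2s via (2/n), flip via reciprocity, reduce):
  reciprocity: (615/811) -> -(811/615)
  reduce: (196/615)
  pull out 2: (2/615) = +1  (since 615 mod 8 = 7)
  pull out 2: (2/615) = +1  (since 615 mod 8 = 7)
  reciprocity: (49/615) -> +(615/49)
  reduce: (27/49)
  reciprocity: (27/49) -> +(49/27)
  reduce: (22/27)
  pull out 2: (2/27) = -1  (since 27 mod 8 = 3)
  reciprocity: (11/27) -> -(27/11)
  reduce: (5/11)
  reciprocity: (5/11) -> +(11/5)
  reduce: (1/5)
  (1/5) = 1
Product of signs = -1
(615/811) = -1

-1


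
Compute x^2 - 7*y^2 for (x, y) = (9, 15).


x^2 - d*y^2
= 9^2 - 7*15^2
= 81 - 1575
= -1494

-1494


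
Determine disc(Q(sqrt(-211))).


For K = Q(sqrt(d)) with d squarefree: disc(K) = d if d = 1 mod 4, and disc(K) = 4d if d = 2 or 3 mod 4.
Here d = -211, and d mod 4 = 1.
d = 1 mod 4 (O_K = Z[(1+sqrt(d))/2]), so disc(K) = d = -211

-211


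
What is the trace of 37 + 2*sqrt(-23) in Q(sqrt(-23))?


Tr(a + b*sqrt(d)) = (a + b*sqrt(d)) + (a - b*sqrt(d)) = 2a
= 2 * (37)
= 74

74


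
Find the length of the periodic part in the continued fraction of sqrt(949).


Run the CF algorithm for sqrt(949).
a_0 = floor(sqrt(949)) = 30; set m_0=0, q_0=1.
Recurrence: m' = q*a - m,  q' = (d - m'^2)/q,  a' = floor((a_0 + m')/q').
  step 1: m=30, q=49, a=1
  step 2: m=19, q=12, a=4
  step 3: m=29, q=9, a=6
  step 4: m=25, q=36, a=1
  step 5: m=11, q=23, a=1
  step 6: m=12, q=35, a=1
  step 7: m=23, q=12, a=4
  step 8: m=25, q=27, a=2
  step 9: m=29, q=4, a=14
  step 10: m=27, q=55, a=1
  step 11: m=28, q=3, a=19
  step 12: m=29, q=36, a=1
  step 13: m=7, q=25, a=1
  step 14: m=18, q=25, a=1
  step 15: m=7, q=36, a=1
  step 16: m=29, q=3, a=19
  step 17: m=28, q=55, a=1
  step 18: m=27, q=4, a=14
  step 19: m=29, q=27, a=2
  step 20: m=25, q=12, a=4
  step 21: m=23, q=35, a=1
  step 22: m=12, q=23, a=1
  step 23: m=11, q=36, a=1
  step 24: m=25, q=9, a=6
  step 25: m=29, q=12, a=4
  step 26: m=19, q=49, a=1
  step 27: m=30, q=1, a=60
a_27 = 2*a_0 = 60, so the period closes here.
sqrt(949) = [30; 1, 4, 6, 1, 1, 1, 4, 2, 14, 1, 19, 1, 1, 1, 1, 19, 1, 14, 2, 4, 1, 1, 1, 6, 4, 1, 60]
Period length = 27

27


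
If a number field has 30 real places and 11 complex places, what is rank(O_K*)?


By Dirichlet's unit theorem:
rank = r1 + r2 - 1
= 30 + 11 - 1
= 40

40


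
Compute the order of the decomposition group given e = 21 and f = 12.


|D_P| = e * f
= 21 * 12
= 252

252


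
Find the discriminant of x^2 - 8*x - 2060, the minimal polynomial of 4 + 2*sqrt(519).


The element 4 + 2*sqrt(519) has minimal polynomial:
x^2 - 8*x - 2060
Discriminant = (-8)^2 - 4*(-2060)
= 64 + 8240
= 8304

8304


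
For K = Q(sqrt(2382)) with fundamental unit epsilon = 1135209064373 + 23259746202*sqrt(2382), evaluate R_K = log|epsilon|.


epsilon = 1135209064373 + 23259746202*sqrt(2382)
= 2.2704e+12
R = ln(2.2704e+12)
= 28.4510

28.4510


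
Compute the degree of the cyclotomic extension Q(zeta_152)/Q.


The degree equals Euler's totient phi(152).
152 = 2^3 * 19
phi(152) = 72

72


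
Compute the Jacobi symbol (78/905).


Compute (78/905) via quadratic reciprocity:
  pull out 2: (2/905) = +1  (since 905 mod 8 = 1)
  reciprocity: (39/905) -> +(905/39)
  reduce: (8/39)
  pull out 2: (2/39) = +1  (since 39 mod 8 = 7)
  pull out 2: (2/39) = +1  (since 39 mod 8 = 7)
  pull out 2: (2/39) = +1  (since 39 mod 8 = 7)
  (1/39) = 1
Product of signs = 1

1


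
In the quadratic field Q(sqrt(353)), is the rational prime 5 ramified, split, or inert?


K = Q(sqrt(353)). Since d mod 4 = 1, disc(K) = 353.
Check p | disc: 353 mod 5 = 3.
p does not divide disc. Compute Legendre symbol (d/p):
3^((5-1)/2) mod 5 = -1
(d/p) = -1, so p is inert: (p) stays prime with e=1, f=2, g=1.
Therefore p is inert.

inert


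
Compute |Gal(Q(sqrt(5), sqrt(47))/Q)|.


The 2 square roots of distinct primes are multiplicatively independent over Q,
so [K:Q] = 2^2 and Gal(K/Q) is isomorphic to (Z/2Z)^2.
|Gal| = 2^2 = 4

4


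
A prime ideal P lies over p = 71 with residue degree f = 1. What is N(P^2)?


N(P^a) = p^(a*f)
= 71^(2*1)
= 71^2
= 5041

5041


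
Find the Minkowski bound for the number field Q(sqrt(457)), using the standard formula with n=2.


d = 457, d mod 4 = 1, so disc(K) = d = 457; |disc(K)| = 457
Real quadratic field, so n = 2, s = r2 = 0, r1 = 2
M = (n!/n^n) * (4/pi)^s * sqrt(|disc(K)|) = (2!/2^2) * (4/pi)^0 * sqrt(457)
= 0.5 * 1.000000 * 21.377558
= 10.6888

10.6888


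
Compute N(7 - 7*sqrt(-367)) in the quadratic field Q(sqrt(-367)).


N(a + b*sqrt(d)) = a^2 - d*b^2
= (7)^2 - (-367)*(-7)^2
= 49 + 17983
= 18032

18032


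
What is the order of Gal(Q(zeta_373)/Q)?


|Gal(Q(zeta_373)/Q)| = phi(373)
= 372

372


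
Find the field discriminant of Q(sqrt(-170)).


For K = Q(sqrt(d)) with d squarefree: disc(K) = d if d = 1 mod 4, and disc(K) = 4d if d = 2 or 3 mod 4.
Here d = -170, and d mod 4 = 2.
d = 2 mod 4, not 1 (O_K = Z[sqrt(d)]), so disc(K) = 4d = 4 * (-170) = -680

-680


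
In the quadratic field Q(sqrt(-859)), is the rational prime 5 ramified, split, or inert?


K = Q(sqrt(-859)). Since d mod 4 = 1, disc(K) = -859.
Check p | disc: -859 mod 5 = 1.
p does not divide disc. Compute Legendre symbol (d/p):
1^((5-1)/2) mod 5 = 1
(d/p) = 1, so p splits: (p) = P*P' with e=1, f=1, g=2.
Therefore p is split.

split


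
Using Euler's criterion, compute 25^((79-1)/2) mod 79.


p = 79 is prime and the exponent is (p-1)/2 = 39, so by Euler's criterion 25^39 = (25/79) = +1 or -1 mod 79.
Compute by square-and-multiply:
  39 = 32 + 4 + 2 + 1 (binary 100111)
  Repeated squaring mod 79: 25^1 = 25, 25^2 = 72, 25^4 = 49, 25^8 = 31, 25^16 = 13, 25^32 = 11
  25^39 = 25^32 * 25^4 * 25^2 * 25^1 = 11 * 49 * 72 * 25 mod 79
    11 * 49 = 539 = 65 mod 79
    65 * 72 = 4680 = 19 mod 79
    19 * 25 = 475 = 1 mod 79
  25^39 = 1 mod 79
Result 1: 25 is a quadratic residue mod 79.
25^39 mod 79 = 1

1


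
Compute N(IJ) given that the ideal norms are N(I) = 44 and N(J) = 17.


N(IJ) = N(I) * N(J)
= 44 * 17
= 748

748
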